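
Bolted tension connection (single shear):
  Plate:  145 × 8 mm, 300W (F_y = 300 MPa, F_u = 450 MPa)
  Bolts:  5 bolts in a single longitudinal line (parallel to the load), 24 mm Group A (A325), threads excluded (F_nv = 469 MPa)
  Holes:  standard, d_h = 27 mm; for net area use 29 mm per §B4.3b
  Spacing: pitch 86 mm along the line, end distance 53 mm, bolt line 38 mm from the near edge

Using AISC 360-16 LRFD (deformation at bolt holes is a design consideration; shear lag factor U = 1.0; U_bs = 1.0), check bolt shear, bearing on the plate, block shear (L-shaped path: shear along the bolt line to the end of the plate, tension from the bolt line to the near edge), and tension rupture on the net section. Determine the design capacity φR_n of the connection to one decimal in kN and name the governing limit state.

Bolt shear: A_b = π(24)²/4 = 452.39 mm². φR_n = 0.75 × 469 × 452.39 × 5 × 1 = 795.6 kN.
Bearing (8 mm plate, F_u = 450 MPa): end bolts L_c = 53 − 27/2 = 39.5, R_n = min(1.2×39.5×8×450, 2.4×24×8×450) = 170.64 kN/bolt; interior L_c = 86 − 27 = 59, R_n = 207.36 kN/bolt. φR_n = 0.75 × (1×170.64 + 4×207.36) = 750.1 kN.
Block shear: shear path 1×[53+4×86] = 1×397 mm, A_gv = 3176, A_nv = 1×(397 − 4.5×29)×8 = 2132 mm²; tension to near edge: (38 − 0.5×29)×8 = 188 mm². R_n = min(0.6×450×2132, 0.6×300×3176) + 1.0×450×188 = min(575.64, 571.68) + 84.6 = 656.28 kN. φR_n = 0.75 × 656.28 = 492.2 kN.
Tension rupture (net): A_n = (145 − 1×29)×8 = 928 mm² (U = 1.0, A_e = A_n). φR_n = 0.75 × 450 × 928 = 313.2 kN.
Governing: min(795.6, 750.1, 492.2, 313.2) = 313.2 kN → net-section rupture.

313.2 kN (net-section rupture governs)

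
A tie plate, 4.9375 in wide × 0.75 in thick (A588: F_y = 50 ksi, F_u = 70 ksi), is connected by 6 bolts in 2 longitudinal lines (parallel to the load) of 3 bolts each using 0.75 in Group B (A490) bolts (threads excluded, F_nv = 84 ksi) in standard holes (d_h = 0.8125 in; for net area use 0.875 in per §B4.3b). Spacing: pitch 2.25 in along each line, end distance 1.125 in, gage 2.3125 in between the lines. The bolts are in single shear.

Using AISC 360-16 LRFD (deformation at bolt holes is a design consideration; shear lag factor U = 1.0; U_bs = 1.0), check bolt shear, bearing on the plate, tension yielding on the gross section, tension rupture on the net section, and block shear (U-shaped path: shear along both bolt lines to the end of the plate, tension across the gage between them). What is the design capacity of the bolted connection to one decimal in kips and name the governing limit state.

125.5 kips (net-section rupture governs)

Bolt shear: A_b = π(0.75)²/4 = 0.44179 in². φR_n = 0.75 × 84 × 0.44179 × 6 × 1 = 167.0 kips.
Bearing (0.75 in plate, F_u = 70 ksi): end bolts L_c = 1.125 − 0.8125/2 = 0.71875, R_n = min(1.2×0.71875×0.75×70, 2.4×0.75×0.75×70) = 45.281 kips/bolt; interior L_c = 2.25 − 0.8125 = 1.4375, R_n = 90.563 kips/bolt. φR_n = 0.75 × (2×45.281 + 4×90.563) = 339.6 kips.
Tension yield (gross): A_g = 4.9375×0.75 = 3.7031 in². φR_n = 0.90 × 50 × 3.7031 = 166.6 kips.
Tension rupture (net): A_n = (4.9375 − 2×0.875)×0.75 = 2.3906 in² (U = 1.0, A_e = A_n). φR_n = 0.75 × 70 × 2.3906 = 125.5 kips.
Block shear: shear path 2×[1.125+2×2.25] = 2×5.625 in, A_gv = 8.4375, A_nv = 2×(5.625 − 2.5×0.875)×0.75 = 5.1563 in²; tension across gage: (2.3125 − 1×0.875)×0.75 = 1.0781 in². R_n = min(0.6×70×5.1563, 0.6×50×8.4375) + 1.0×70×1.0781 = min(216.56, 253.13) + 75.467 = 292.03 kips. φR_n = 0.75 × 292.03 = 219.0 kips.
Governing: min(167.0, 339.6, 166.6, 125.5, 219.0) = 125.5 kips → net-section rupture.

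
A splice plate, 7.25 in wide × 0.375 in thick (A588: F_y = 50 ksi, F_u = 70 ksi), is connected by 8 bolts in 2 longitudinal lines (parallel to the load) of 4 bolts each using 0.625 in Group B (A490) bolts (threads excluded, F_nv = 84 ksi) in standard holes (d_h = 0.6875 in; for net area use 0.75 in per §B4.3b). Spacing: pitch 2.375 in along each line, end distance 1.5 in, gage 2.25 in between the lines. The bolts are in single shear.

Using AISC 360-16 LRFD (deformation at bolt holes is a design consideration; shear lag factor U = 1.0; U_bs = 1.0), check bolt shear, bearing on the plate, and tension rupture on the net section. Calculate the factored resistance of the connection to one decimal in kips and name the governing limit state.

Bolt shear: A_b = π(0.625)²/4 = 0.3068 in². φR_n = 0.75 × 84 × 0.3068 × 8 × 1 = 154.6 kips.
Bearing (0.375 in plate, F_u = 70 ksi): end bolts L_c = 1.5 − 0.6875/2 = 1.15625, R_n = min(1.2×1.15625×0.375×70, 2.4×0.625×0.375×70) = 36.422 kips/bolt; interior L_c = 2.375 − 0.6875 = 1.6875, R_n = 39.375 kips/bolt. φR_n = 0.75 × (2×36.422 + 6×39.375) = 231.8 kips.
Tension rupture (net): A_n = (7.25 − 2×0.75)×0.375 = 2.1563 in² (U = 1.0, A_e = A_n). φR_n = 0.75 × 70 × 2.1563 = 113.2 kips.
Governing: min(154.6, 231.8, 113.2) = 113.2 kips → net-section rupture.

113.2 kips (net-section rupture governs)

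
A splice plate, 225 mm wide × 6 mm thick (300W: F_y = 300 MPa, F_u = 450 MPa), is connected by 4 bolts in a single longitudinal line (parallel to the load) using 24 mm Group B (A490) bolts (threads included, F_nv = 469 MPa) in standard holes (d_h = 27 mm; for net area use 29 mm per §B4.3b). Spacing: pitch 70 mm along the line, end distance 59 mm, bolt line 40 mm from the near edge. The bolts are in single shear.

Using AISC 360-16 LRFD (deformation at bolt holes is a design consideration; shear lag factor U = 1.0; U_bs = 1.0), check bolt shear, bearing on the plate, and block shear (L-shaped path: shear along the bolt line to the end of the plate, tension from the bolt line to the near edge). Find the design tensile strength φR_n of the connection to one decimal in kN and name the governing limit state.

255.2 kN (block shear governs)

Bolt shear: A_b = π(24)²/4 = 452.39 mm². φR_n = 0.75 × 469 × 452.39 × 4 × 1 = 636.5 kN.
Bearing (6 mm plate, F_u = 450 MPa): end bolts L_c = 59 − 27/2 = 45.5, R_n = min(1.2×45.5×6×450, 2.4×24×6×450) = 147.42 kN/bolt; interior L_c = 70 − 27 = 43, R_n = 139.32 kN/bolt. φR_n = 0.75 × (1×147.42 + 3×139.32) = 424.0 kN.
Block shear: shear path 1×[59+3×70] = 1×269 mm, A_gv = 1614, A_nv = 1×(269 − 3.5×29)×6 = 1005 mm²; tension to near edge: (40 − 0.5×29)×6 = 153 mm². R_n = min(0.6×450×1005, 0.6×300×1614) + 1.0×450×153 = min(271.35, 290.52) + 68.85 = 340.2 kN. φR_n = 0.75 × 340.2 = 255.2 kN.
Governing: min(636.5, 424.0, 255.2) = 255.2 kN → block shear.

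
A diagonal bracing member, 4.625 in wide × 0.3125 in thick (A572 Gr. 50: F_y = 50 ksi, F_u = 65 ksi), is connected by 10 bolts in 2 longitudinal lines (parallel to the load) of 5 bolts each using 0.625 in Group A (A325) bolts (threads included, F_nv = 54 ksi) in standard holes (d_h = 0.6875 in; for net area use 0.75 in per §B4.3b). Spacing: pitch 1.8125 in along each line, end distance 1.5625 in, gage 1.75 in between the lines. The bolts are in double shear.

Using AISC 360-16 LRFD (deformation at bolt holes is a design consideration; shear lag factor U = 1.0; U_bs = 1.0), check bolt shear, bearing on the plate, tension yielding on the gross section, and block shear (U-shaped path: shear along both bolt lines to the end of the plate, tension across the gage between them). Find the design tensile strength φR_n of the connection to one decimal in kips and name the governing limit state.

65.0 kips (gross-section yield governs)

Bolt shear: A_b = π(0.625)²/4 = 0.3068 in². φR_n = 0.75 × 54 × 0.3068 × 10 × 2 = 248.5 kips.
Bearing (0.3125 in plate, F_u = 65 ksi): end bolts L_c = 1.5625 − 0.6875/2 = 1.21875, R_n = min(1.2×1.21875×0.3125×65, 2.4×0.625×0.3125×65) = 29.707 kips/bolt; interior L_c = 1.8125 − 0.6875 = 1.125, R_n = 27.422 kips/bolt. φR_n = 0.75 × (2×29.707 + 8×27.422) = 209.1 kips.
Tension yield (gross): A_g = 4.625×0.3125 = 1.4453 in². φR_n = 0.90 × 50 × 1.4453 = 65.0 kips.
Block shear: shear path 2×[1.5625+4×1.8125] = 2×8.8125 in, A_gv = 5.5078, A_nv = 2×(8.8125 − 4.5×0.75)×0.3125 = 3.3984 in²; tension across gage: (1.75 − 1×0.75)×0.3125 = 0.3125 in². R_n = min(0.6×65×3.3984, 0.6×50×5.5078) + 1.0×65×0.3125 = min(132.54, 165.23) + 20.313 = 152.85 kips. φR_n = 0.75 × 152.85 = 114.6 kips.
Governing: min(248.5, 209.1, 65.0, 114.6) = 65.0 kips → gross-section yield.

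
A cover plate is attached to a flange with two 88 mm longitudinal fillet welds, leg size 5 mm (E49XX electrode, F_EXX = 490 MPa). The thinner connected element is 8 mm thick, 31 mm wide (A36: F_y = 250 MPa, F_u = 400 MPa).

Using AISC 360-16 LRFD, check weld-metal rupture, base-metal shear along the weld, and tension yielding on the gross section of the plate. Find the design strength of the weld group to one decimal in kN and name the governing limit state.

Weld metal: throat = 0.707×5 = 3.535 mm, L = 2×88 = 176 mm. φR_n = 0.75 × 0.6 × 490 × 3.535 × 176 = 137.2 kN.
Base metal shear (8 mm plate): yield φR_n = 1.0×0.6×250×8×176 = 211.2 kN; rupture φR_n = 0.75×0.6×400×8×176 = 253.4 kN; take 211.2 kN (yield).
Tension yield (gross): A_g = 31×8 = 248 mm². φR_n = 0.90 × 250 × 248 = 55.8 kN.
Governing: min(137.2, 211.2, 55.8) = 55.8 kN → gross-section yield.

55.8 kN (gross-section yield governs)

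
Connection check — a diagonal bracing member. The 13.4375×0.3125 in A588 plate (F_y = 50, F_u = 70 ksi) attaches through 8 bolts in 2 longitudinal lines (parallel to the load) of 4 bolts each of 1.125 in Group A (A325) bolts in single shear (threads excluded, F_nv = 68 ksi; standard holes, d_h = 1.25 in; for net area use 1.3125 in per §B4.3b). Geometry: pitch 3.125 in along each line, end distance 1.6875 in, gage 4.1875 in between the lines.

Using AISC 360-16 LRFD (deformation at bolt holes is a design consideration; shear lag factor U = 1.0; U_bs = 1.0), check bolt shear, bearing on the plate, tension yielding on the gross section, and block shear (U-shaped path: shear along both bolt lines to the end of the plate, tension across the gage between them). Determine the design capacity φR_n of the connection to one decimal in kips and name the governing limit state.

174.5 kips (block shear governs)

Bolt shear: A_b = π(1.125)²/4 = 0.99402 in². φR_n = 0.75 × 68 × 0.99402 × 8 × 1 = 405.6 kips.
Bearing (0.3125 in plate, F_u = 70 ksi): end bolts L_c = 1.6875 − 1.25/2 = 1.0625, R_n = min(1.2×1.0625×0.3125×70, 2.4×1.125×0.3125×70) = 27.891 kips/bolt; interior L_c = 3.125 − 1.25 = 1.875, R_n = 49.219 kips/bolt. φR_n = 0.75 × (2×27.891 + 6×49.219) = 263.3 kips.
Tension yield (gross): A_g = 13.4375×0.3125 = 4.1992 in². φR_n = 0.90 × 50 × 4.1992 = 189.0 kips.
Block shear: shear path 2×[1.6875+3×3.125] = 2×11.0625 in, A_gv = 6.9141, A_nv = 2×(11.0625 − 3.5×1.3125)×0.3125 = 4.043 in²; tension across gage: (4.1875 − 1×1.3125)×0.3125 = 0.89844 in². R_n = min(0.6×70×4.043, 0.6×50×6.9141) + 1.0×70×0.89844 = min(169.81, 207.42) + 62.891 = 232.7 kips. φR_n = 0.75 × 232.7 = 174.5 kips.
Governing: min(405.6, 263.3, 189.0, 174.5) = 174.5 kips → block shear.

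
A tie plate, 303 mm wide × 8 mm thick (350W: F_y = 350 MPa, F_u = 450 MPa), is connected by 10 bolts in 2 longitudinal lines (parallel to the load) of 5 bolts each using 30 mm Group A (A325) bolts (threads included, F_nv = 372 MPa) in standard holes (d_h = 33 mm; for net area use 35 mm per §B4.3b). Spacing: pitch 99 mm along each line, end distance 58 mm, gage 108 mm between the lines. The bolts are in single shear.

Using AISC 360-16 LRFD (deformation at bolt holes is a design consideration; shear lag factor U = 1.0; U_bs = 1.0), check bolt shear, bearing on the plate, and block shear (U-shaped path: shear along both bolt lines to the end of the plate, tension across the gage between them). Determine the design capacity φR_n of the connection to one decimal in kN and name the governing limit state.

Bolt shear: A_b = π(30)²/4 = 706.86 mm². φR_n = 0.75 × 372 × 706.86 × 10 × 1 = 1972.1 kN.
Bearing (8 mm plate, F_u = 450 MPa): end bolts L_c = 58 − 33/2 = 41.5, R_n = min(1.2×41.5×8×450, 2.4×30×8×450) = 179.28 kN/bolt; interior L_c = 99 − 33 = 66, R_n = 259.2 kN/bolt. φR_n = 0.75 × (2×179.28 + 8×259.2) = 1824.1 kN.
Block shear: shear path 2×[58+4×99] = 2×454 mm, A_gv = 7264, A_nv = 2×(454 − 4.5×35)×8 = 4744 mm²; tension across gage: (108 − 1×35)×8 = 584 mm². R_n = min(0.6×450×4744, 0.6×350×7264) + 1.0×450×584 = min(1280.9, 1525.4) + 262.8 = 1543.7 kN. φR_n = 0.75 × 1543.7 = 1157.8 kN.
Governing: min(1972.1, 1824.1, 1157.8) = 1157.8 kN → block shear.

1157.8 kN (block shear governs)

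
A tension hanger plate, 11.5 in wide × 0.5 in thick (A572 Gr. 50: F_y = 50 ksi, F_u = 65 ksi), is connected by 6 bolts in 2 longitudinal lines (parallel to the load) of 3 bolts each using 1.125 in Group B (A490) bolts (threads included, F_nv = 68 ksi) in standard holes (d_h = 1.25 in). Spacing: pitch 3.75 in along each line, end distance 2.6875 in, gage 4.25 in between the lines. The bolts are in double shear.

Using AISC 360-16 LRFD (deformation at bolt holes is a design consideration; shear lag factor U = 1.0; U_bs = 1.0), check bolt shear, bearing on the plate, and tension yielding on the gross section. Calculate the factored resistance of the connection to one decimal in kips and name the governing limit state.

258.8 kips (gross-section yield governs)

Bolt shear: A_b = π(1.125)²/4 = 0.99402 in². φR_n = 0.75 × 68 × 0.99402 × 6 × 2 = 608.3 kips.
Bearing (0.5 in plate, F_u = 65 ksi): end bolts L_c = 2.6875 − 1.25/2 = 2.0625, R_n = min(1.2×2.0625×0.5×65, 2.4×1.125×0.5×65) = 80.438 kips/bolt; interior L_c = 3.75 − 1.25 = 2.5, R_n = 87.75 kips/bolt. φR_n = 0.75 × (2×80.438 + 4×87.75) = 383.9 kips.
Tension yield (gross): A_g = 11.5×0.5 = 5.75 in². φR_n = 0.90 × 50 × 5.75 = 258.8 kips.
Governing: min(608.3, 383.9, 258.8) = 258.8 kips → gross-section yield.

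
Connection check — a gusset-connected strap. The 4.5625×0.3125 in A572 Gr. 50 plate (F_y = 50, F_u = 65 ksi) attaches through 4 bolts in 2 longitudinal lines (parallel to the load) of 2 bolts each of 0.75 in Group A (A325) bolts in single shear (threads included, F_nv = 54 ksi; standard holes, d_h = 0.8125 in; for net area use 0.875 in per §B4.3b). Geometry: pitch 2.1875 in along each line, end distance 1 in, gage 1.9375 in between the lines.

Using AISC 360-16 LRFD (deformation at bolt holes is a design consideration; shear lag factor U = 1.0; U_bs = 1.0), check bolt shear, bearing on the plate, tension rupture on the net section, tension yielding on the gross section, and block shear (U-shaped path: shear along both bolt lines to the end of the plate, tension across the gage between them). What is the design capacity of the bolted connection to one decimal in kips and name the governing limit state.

42.8 kips (net-section rupture governs)

Bolt shear: A_b = π(0.75)²/4 = 0.44179 in². φR_n = 0.75 × 54 × 0.44179 × 4 × 1 = 71.6 kips.
Bearing (0.3125 in plate, F_u = 65 ksi): end bolts L_c = 1 − 0.8125/2 = 0.59375, R_n = min(1.2×0.59375×0.3125×65, 2.4×0.75×0.3125×65) = 14.473 kips/bolt; interior L_c = 2.1875 − 0.8125 = 1.375, R_n = 33.516 kips/bolt. φR_n = 0.75 × (2×14.473 + 2×33.516) = 72.0 kips.
Tension rupture (net): A_n = (4.5625 − 2×0.875)×0.3125 = 0.87891 in² (U = 1.0, A_e = A_n). φR_n = 0.75 × 65 × 0.87891 = 42.8 kips.
Tension yield (gross): A_g = 4.5625×0.3125 = 1.4258 in². φR_n = 0.90 × 50 × 1.4258 = 64.2 kips.
Block shear: shear path 2×[1+1×2.1875] = 2×3.1875 in, A_gv = 1.9922, A_nv = 2×(3.1875 − 1.5×0.875)×0.3125 = 1.1719 in²; tension across gage: (1.9375 − 1×0.875)×0.3125 = 0.33203 in². R_n = min(0.6×65×1.1719, 0.6×50×1.9922) + 1.0×65×0.33203 = min(45.704, 59.766) + 21.582 = 67.286 kips. φR_n = 0.75 × 67.286 = 50.5 kips.
Governing: min(71.6, 72.0, 42.8, 64.2, 50.5) = 42.8 kips → net-section rupture.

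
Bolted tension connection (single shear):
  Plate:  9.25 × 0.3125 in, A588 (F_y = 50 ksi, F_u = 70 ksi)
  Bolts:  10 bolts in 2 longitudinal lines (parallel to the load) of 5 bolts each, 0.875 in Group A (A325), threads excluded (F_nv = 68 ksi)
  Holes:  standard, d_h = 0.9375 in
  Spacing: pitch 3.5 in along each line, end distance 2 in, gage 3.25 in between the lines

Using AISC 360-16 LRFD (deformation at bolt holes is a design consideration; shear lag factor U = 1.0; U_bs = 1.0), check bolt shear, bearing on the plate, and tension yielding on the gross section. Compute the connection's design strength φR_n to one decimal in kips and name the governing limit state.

Bolt shear: A_b = π(0.875)²/4 = 0.60132 in². φR_n = 0.75 × 68 × 0.60132 × 10 × 1 = 306.7 kips.
Bearing (0.3125 in plate, F_u = 70 ksi): end bolts L_c = 2 − 0.9375/2 = 1.53125, R_n = min(1.2×1.53125×0.3125×70, 2.4×0.875×0.3125×70) = 40.195 kips/bolt; interior L_c = 3.5 − 0.9375 = 2.5625, R_n = 45.938 kips/bolt. φR_n = 0.75 × (2×40.195 + 8×45.938) = 335.9 kips.
Tension yield (gross): A_g = 9.25×0.3125 = 2.8906 in². φR_n = 0.90 × 50 × 2.8906 = 130.1 kips.
Governing: min(306.7, 335.9, 130.1) = 130.1 kips → gross-section yield.

130.1 kips (gross-section yield governs)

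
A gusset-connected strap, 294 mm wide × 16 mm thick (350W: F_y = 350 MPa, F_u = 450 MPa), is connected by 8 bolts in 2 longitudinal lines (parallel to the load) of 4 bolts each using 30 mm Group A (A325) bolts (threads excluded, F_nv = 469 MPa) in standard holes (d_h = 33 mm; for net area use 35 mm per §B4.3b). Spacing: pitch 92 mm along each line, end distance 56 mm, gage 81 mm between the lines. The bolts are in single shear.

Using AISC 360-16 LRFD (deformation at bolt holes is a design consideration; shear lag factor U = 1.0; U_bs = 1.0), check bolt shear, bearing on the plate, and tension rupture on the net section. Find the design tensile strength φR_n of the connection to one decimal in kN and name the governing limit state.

Bolt shear: A_b = π(30)²/4 = 706.86 mm². φR_n = 0.75 × 469 × 706.86 × 8 × 1 = 1989.1 kN.
Bearing (16 mm plate, F_u = 450 MPa): end bolts L_c = 56 − 33/2 = 39.5, R_n = min(1.2×39.5×16×450, 2.4×30×16×450) = 341.28 kN/bolt; interior L_c = 92 − 33 = 59, R_n = 509.76 kN/bolt. φR_n = 0.75 × (2×341.28 + 6×509.76) = 2805.8 kN.
Tension rupture (net): A_n = (294 − 2×35)×16 = 3584 mm² (U = 1.0, A_e = A_n). φR_n = 0.75 × 450 × 3584 = 1209.6 kN.
Governing: min(1989.1, 2805.8, 1209.6) = 1209.6 kN → net-section rupture.

1209.6 kN (net-section rupture governs)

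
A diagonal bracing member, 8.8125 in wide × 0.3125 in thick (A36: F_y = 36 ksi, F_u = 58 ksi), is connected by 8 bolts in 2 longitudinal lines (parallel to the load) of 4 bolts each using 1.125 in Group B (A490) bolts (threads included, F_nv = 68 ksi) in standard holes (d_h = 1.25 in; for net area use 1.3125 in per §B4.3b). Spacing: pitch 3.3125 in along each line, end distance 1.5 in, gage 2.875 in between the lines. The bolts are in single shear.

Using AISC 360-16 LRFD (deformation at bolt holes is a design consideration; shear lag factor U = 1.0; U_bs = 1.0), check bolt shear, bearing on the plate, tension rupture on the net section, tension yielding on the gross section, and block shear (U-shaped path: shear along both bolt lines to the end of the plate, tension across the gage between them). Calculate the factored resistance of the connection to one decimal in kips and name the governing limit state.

Bolt shear: A_b = π(1.125)²/4 = 0.99402 in². φR_n = 0.75 × 68 × 0.99402 × 8 × 1 = 405.6 kips.
Bearing (0.3125 in plate, F_u = 58 ksi): end bolts L_c = 1.5 − 1.25/2 = 0.875, R_n = min(1.2×0.875×0.3125×58, 2.4×1.125×0.3125×58) = 19.031 kips/bolt; interior L_c = 3.3125 − 1.25 = 2.0625, R_n = 44.859 kips/bolt. φR_n = 0.75 × (2×19.031 + 6×44.859) = 230.4 kips.
Tension rupture (net): A_n = (8.8125 − 2×1.3125)×0.3125 = 1.9336 in² (U = 1.0, A_e = A_n). φR_n = 0.75 × 58 × 1.9336 = 84.1 kips.
Tension yield (gross): A_g = 8.8125×0.3125 = 2.7539 in². φR_n = 0.90 × 36 × 2.7539 = 89.2 kips.
Block shear: shear path 2×[1.5+3×3.3125] = 2×11.4375 in, A_gv = 7.1484, A_nv = 2×(11.4375 − 3.5×1.3125)×0.3125 = 4.2773 in²; tension across gage: (2.875 − 1×1.3125)×0.3125 = 0.48828 in². R_n = min(0.6×58×4.2773, 0.6×36×7.1484) + 1.0×58×0.48828 = min(148.85, 154.41) + 28.32 = 177.17 kips. φR_n = 0.75 × 177.17 = 132.9 kips.
Governing: min(405.6, 230.4, 84.1, 89.2, 132.9) = 84.1 kips → net-section rupture.

84.1 kips (net-section rupture governs)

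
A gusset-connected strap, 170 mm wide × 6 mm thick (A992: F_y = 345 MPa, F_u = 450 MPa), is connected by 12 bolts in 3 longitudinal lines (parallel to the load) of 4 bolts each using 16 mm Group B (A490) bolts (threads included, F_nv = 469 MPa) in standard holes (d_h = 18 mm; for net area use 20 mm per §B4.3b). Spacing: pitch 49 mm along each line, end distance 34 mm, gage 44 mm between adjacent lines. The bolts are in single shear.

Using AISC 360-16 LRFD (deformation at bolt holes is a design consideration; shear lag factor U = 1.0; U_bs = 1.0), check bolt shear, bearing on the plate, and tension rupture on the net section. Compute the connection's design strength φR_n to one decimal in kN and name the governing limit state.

Bolt shear: A_b = π(16)²/4 = 201.06 mm². φR_n = 0.75 × 469 × 201.06 × 12 × 1 = 848.7 kN.
Bearing (6 mm plate, F_u = 450 MPa): end bolts L_c = 34 − 18/2 = 25, R_n = min(1.2×25×6×450, 2.4×16×6×450) = 81 kN/bolt; interior L_c = 49 − 18 = 31, R_n = 100.44 kN/bolt. φR_n = 0.75 × (3×81 + 9×100.44) = 860.2 kN.
Tension rupture (net): A_n = (170 − 3×20)×6 = 660 mm² (U = 1.0, A_e = A_n). φR_n = 0.75 × 450 × 660 = 222.8 kN.
Governing: min(848.7, 860.2, 222.8) = 222.8 kN → net-section rupture.

222.8 kN (net-section rupture governs)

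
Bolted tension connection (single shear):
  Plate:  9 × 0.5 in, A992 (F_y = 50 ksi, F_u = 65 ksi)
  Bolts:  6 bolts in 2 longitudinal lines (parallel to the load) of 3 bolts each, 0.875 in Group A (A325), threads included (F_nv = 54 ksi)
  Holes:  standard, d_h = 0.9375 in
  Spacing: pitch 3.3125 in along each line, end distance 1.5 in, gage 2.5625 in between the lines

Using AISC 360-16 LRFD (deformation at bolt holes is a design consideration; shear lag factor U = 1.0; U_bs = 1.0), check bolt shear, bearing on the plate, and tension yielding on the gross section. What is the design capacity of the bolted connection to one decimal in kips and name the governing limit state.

Bolt shear: A_b = π(0.875)²/4 = 0.60132 in². φR_n = 0.75 × 54 × 0.60132 × 6 × 1 = 146.1 kips.
Bearing (0.5 in plate, F_u = 65 ksi): end bolts L_c = 1.5 − 0.9375/2 = 1.03125, R_n = min(1.2×1.03125×0.5×65, 2.4×0.875×0.5×65) = 40.219 kips/bolt; interior L_c = 3.3125 − 0.9375 = 2.375, R_n = 68.25 kips/bolt. φR_n = 0.75 × (2×40.219 + 4×68.25) = 265.1 kips.
Tension yield (gross): A_g = 9×0.5 = 4.5 in². φR_n = 0.90 × 50 × 4.5 = 202.5 kips.
Governing: min(146.1, 265.1, 202.5) = 146.1 kips → bolt shear.

146.1 kips (bolt shear governs)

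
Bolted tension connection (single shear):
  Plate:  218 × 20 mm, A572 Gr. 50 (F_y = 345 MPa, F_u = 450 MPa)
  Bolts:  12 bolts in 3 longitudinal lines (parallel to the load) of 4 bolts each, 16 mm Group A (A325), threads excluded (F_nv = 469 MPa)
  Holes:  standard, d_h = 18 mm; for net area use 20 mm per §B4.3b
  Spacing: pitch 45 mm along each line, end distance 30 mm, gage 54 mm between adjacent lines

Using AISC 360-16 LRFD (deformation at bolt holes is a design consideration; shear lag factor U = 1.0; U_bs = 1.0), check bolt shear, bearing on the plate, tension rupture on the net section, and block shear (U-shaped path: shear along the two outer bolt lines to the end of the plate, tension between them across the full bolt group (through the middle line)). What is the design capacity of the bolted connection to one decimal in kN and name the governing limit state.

848.7 kN (bolt shear governs)

Bolt shear: A_b = π(16)²/4 = 201.06 mm². φR_n = 0.75 × 469 × 201.06 × 12 × 1 = 848.7 kN.
Bearing (20 mm plate, F_u = 450 MPa): end bolts L_c = 30 − 18/2 = 21, R_n = min(1.2×21×20×450, 2.4×16×20×450) = 226.8 kN/bolt; interior L_c = 45 − 18 = 27, R_n = 291.6 kN/bolt. φR_n = 0.75 × (3×226.8 + 9×291.6) = 2478.6 kN.
Tension rupture (net): A_n = (218 − 3×20)×20 = 3160 mm² (U = 1.0, A_e = A_n). φR_n = 0.75 × 450 × 3160 = 1066.5 kN.
Block shear: shear path 2×[30+3×45] = 2×165 mm, A_gv = 6600, A_nv = 2×(165 − 3.5×20)×20 = 3800 mm²; tension across gage: (108 − 2×20)×20 = 1360 mm². R_n = min(0.6×450×3800, 0.6×345×6600) + 1.0×450×1360 = min(1026, 1366.2) + 612 = 1638 kN. φR_n = 0.75 × 1638 = 1228.5 kN.
Governing: min(848.7, 2478.6, 1066.5, 1228.5) = 848.7 kN → bolt shear.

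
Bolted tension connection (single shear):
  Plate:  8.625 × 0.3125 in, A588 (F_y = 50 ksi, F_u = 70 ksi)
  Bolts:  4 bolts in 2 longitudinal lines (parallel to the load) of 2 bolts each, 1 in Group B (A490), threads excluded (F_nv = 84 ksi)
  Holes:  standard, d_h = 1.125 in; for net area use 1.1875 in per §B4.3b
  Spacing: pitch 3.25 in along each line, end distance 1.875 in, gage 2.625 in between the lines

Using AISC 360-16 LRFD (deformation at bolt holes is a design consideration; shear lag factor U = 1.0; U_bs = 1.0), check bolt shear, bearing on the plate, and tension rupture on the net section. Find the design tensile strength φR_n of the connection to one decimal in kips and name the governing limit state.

102.5 kips (net-section rupture governs)

Bolt shear: A_b = π(1)²/4 = 0.7854 in². φR_n = 0.75 × 84 × 0.7854 × 4 × 1 = 197.9 kips.
Bearing (0.3125 in plate, F_u = 70 ksi): end bolts L_c = 1.875 − 1.125/2 = 1.3125, R_n = min(1.2×1.3125×0.3125×70, 2.4×1×0.3125×70) = 34.453 kips/bolt; interior L_c = 3.25 − 1.125 = 2.125, R_n = 52.5 kips/bolt. φR_n = 0.75 × (2×34.453 + 2×52.5) = 130.4 kips.
Tension rupture (net): A_n = (8.625 − 2×1.1875)×0.3125 = 1.9531 in² (U = 1.0, A_e = A_n). φR_n = 0.75 × 70 × 1.9531 = 102.5 kips.
Governing: min(197.9, 130.4, 102.5) = 102.5 kips → net-section rupture.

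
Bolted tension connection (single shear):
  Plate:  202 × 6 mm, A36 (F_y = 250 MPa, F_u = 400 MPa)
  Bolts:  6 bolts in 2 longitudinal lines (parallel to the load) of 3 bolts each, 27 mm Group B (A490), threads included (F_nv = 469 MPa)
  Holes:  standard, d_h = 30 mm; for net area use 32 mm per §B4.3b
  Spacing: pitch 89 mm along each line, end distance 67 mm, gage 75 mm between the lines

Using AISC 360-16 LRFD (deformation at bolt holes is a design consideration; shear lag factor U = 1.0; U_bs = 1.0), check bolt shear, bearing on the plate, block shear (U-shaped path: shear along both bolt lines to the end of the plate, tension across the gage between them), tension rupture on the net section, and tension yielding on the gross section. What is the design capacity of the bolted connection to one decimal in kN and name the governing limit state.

Bolt shear: A_b = π(27)²/4 = 572.56 mm². φR_n = 0.75 × 469 × 572.56 × 6 × 1 = 1208.4 kN.
Bearing (6 mm plate, F_u = 400 MPa): end bolts L_c = 67 − 30/2 = 52, R_n = min(1.2×52×6×400, 2.4×27×6×400) = 149.76 kN/bolt; interior L_c = 89 − 30 = 59, R_n = 155.52 kN/bolt. φR_n = 0.75 × (2×149.76 + 4×155.52) = 691.2 kN.
Block shear: shear path 2×[67+2×89] = 2×245 mm, A_gv = 2940, A_nv = 2×(245 − 2.5×32)×6 = 1980 mm²; tension across gage: (75 − 1×32)×6 = 258 mm². R_n = min(0.6×400×1980, 0.6×250×2940) + 1.0×400×258 = min(475.2, 441) + 103.2 = 544.2 kN. φR_n = 0.75 × 544.2 = 408.2 kN.
Tension rupture (net): A_n = (202 − 2×32)×6 = 828 mm² (U = 1.0, A_e = A_n). φR_n = 0.75 × 400 × 828 = 248.4 kN.
Tension yield (gross): A_g = 202×6 = 1212 mm². φR_n = 0.90 × 250 × 1212 = 272.7 kN.
Governing: min(1208.4, 691.2, 408.2, 248.4, 272.7) = 248.4 kN → net-section rupture.

248.4 kN (net-section rupture governs)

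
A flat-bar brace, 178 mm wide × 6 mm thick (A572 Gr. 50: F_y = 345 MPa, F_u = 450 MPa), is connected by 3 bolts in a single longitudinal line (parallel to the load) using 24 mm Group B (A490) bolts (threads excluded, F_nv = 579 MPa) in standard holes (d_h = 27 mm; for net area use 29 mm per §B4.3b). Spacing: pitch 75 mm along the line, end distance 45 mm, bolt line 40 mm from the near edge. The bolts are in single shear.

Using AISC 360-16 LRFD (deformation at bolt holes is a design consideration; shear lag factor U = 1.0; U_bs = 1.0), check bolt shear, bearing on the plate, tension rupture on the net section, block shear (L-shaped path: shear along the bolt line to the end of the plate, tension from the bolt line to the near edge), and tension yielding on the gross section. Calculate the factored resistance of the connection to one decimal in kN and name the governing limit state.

Bolt shear: A_b = π(24)²/4 = 452.39 mm². φR_n = 0.75 × 579 × 452.39 × 3 × 1 = 589.4 kN.
Bearing (6 mm plate, F_u = 450 MPa): end bolts L_c = 45 − 27/2 = 31.5, R_n = min(1.2×31.5×6×450, 2.4×24×6×450) = 102.06 kN/bolt; interior L_c = 75 − 27 = 48, R_n = 155.52 kN/bolt. φR_n = 0.75 × (1×102.06 + 2×155.52) = 309.8 kN.
Tension rupture (net): A_n = (178 − 1×29)×6 = 894 mm² (U = 1.0, A_e = A_n). φR_n = 0.75 × 450 × 894 = 301.7 kN.
Block shear: shear path 1×[45+2×75] = 1×195 mm, A_gv = 1170, A_nv = 1×(195 − 2.5×29)×6 = 735 mm²; tension to near edge: (40 − 0.5×29)×6 = 153 mm². R_n = min(0.6×450×735, 0.6×345×1170) + 1.0×450×153 = min(198.45, 242.19) + 68.85 = 267.3 kN. φR_n = 0.75 × 267.3 = 200.5 kN.
Tension yield (gross): A_g = 178×6 = 1068 mm². φR_n = 0.90 × 345 × 1068 = 331.6 kN.
Governing: min(589.4, 309.8, 301.7, 200.5, 331.6) = 200.5 kN → block shear.

200.5 kN (block shear governs)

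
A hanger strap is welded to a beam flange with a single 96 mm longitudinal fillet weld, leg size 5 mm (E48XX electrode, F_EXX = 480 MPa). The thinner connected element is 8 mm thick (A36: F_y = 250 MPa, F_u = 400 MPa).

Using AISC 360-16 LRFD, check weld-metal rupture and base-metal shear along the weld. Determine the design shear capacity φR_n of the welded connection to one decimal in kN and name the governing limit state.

73.3 kN (weld metal governs)

Weld metal: throat = 0.707×5 = 3.535 mm, L = 96 mm. φR_n = 0.75 × 0.6 × 480 × 3.535 × 96 = 73.3 kN.
Base metal shear (8 mm plate): yield φR_n = 1.0×0.6×250×8×96 = 115.2 kN; rupture φR_n = 0.75×0.6×400×8×96 = 138.2 kN; take 115.2 kN (yield).
Governing: min(73.3, 115.2) = 73.3 kN → weld metal.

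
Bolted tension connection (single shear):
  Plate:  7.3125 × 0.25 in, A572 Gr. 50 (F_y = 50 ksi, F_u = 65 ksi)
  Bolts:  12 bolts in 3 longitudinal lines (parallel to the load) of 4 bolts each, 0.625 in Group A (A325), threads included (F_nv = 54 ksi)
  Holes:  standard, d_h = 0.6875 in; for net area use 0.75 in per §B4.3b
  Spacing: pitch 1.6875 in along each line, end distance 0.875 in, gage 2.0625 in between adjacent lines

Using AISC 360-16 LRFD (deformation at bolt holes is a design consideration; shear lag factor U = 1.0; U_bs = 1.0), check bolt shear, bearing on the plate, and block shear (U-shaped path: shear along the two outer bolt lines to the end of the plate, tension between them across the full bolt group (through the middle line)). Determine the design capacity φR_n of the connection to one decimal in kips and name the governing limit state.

80.4 kips (block shear governs)

Bolt shear: A_b = π(0.625)²/4 = 0.3068 in². φR_n = 0.75 × 54 × 0.3068 × 12 × 1 = 149.1 kips.
Bearing (0.25 in plate, F_u = 65 ksi): end bolts L_c = 0.875 − 0.6875/2 = 0.53125, R_n = min(1.2×0.53125×0.25×65, 2.4×0.625×0.25×65) = 10.359 kips/bolt; interior L_c = 1.6875 − 0.6875 = 1, R_n = 19.5 kips/bolt. φR_n = 0.75 × (3×10.359 + 9×19.5) = 154.9 kips.
Block shear: shear path 2×[0.875+3×1.6875] = 2×5.9375 in, A_gv = 2.9688, A_nv = 2×(5.9375 − 3.5×0.75)×0.25 = 1.6563 in²; tension across gage: (4.125 − 2×0.75)×0.25 = 0.65625 in². R_n = min(0.6×65×1.6563, 0.6×50×2.9688) + 1.0×65×0.65625 = min(64.596, 89.064) + 42.656 = 107.25 kips. φR_n = 0.75 × 107.25 = 80.4 kips.
Governing: min(149.1, 154.9, 80.4) = 80.4 kips → block shear.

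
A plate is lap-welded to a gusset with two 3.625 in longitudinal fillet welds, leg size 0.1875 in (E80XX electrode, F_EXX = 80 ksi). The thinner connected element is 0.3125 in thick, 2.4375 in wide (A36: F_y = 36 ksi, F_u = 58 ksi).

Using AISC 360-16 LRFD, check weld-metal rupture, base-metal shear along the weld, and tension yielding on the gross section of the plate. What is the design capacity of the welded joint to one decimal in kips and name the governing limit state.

Weld metal: throat = 0.707×0.1875 = 0.13256 in, L = 2×3.625 = 7.25 in. φR_n = 0.75 × 0.6 × 80 × 0.13256 × 7.25 = 34.6 kips.
Base metal shear (0.3125 in plate): yield φR_n = 1.0×0.6×36×0.3125×7.25 = 48.9 kips; rupture φR_n = 0.75×0.6×58×0.3125×7.25 = 59.1 kips; take 48.9 kips (yield).
Tension yield (gross): A_g = 2.4375×0.3125 = 0.76172 in². φR_n = 0.90 × 36 × 0.76172 = 24.7 kips.
Governing: min(34.6, 48.9, 24.7) = 24.7 kips → gross-section yield.

24.7 kips (gross-section yield governs)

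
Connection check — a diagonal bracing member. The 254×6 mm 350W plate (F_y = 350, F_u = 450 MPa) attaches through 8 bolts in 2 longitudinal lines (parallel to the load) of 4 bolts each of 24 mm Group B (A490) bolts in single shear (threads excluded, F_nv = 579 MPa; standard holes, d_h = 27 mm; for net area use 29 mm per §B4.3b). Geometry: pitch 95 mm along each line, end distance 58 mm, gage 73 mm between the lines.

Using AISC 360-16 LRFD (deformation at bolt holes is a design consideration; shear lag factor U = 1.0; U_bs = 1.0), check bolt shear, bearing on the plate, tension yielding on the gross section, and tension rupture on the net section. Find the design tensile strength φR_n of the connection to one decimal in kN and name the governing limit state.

Bolt shear: A_b = π(24)²/4 = 452.39 mm². φR_n = 0.75 × 579 × 452.39 × 8 × 1 = 1571.6 kN.
Bearing (6 mm plate, F_u = 450 MPa): end bolts L_c = 58 − 27/2 = 44.5, R_n = min(1.2×44.5×6×450, 2.4×24×6×450) = 144.18 kN/bolt; interior L_c = 95 − 27 = 68, R_n = 155.52 kN/bolt. φR_n = 0.75 × (2×144.18 + 6×155.52) = 916.1 kN.
Tension yield (gross): A_g = 254×6 = 1524 mm². φR_n = 0.90 × 350 × 1524 = 480.1 kN.
Tension rupture (net): A_n = (254 − 2×29)×6 = 1176 mm² (U = 1.0, A_e = A_n). φR_n = 0.75 × 450 × 1176 = 396.9 kN.
Governing: min(1571.6, 916.1, 480.1, 396.9) = 396.9 kN → net-section rupture.

396.9 kN (net-section rupture governs)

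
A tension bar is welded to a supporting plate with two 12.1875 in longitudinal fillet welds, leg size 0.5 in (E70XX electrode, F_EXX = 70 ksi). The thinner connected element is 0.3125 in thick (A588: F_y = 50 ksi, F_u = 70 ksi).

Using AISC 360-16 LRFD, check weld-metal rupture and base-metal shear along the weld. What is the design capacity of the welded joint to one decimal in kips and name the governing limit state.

Weld metal: throat = 0.707×0.5 = 0.3535 in, L = 2×12.1875 = 24.375 in. φR_n = 0.75 × 0.6 × 70 × 0.3535 × 24.375 = 271.4 kips.
Base metal shear (0.3125 in plate): yield φR_n = 1.0×0.6×50×0.3125×24.375 = 228.5 kips; rupture φR_n = 0.75×0.6×70×0.3125×24.375 = 239.9 kips; take 228.5 kips (yield).
Governing: min(271.4, 228.5) = 228.5 kips → base-metal shear.

228.5 kips (base-metal shear governs)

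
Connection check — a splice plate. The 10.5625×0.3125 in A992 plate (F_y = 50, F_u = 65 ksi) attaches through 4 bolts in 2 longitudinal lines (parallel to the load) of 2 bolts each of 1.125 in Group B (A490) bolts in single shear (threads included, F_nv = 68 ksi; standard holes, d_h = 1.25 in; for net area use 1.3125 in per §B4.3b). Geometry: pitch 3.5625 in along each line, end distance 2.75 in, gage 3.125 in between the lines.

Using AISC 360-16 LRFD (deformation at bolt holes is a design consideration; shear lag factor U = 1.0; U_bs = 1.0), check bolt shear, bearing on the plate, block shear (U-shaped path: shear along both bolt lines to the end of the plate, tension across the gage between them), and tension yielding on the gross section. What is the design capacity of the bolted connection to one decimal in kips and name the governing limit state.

107.0 kips (block shear governs)

Bolt shear: A_b = π(1.125)²/4 = 0.99402 in². φR_n = 0.75 × 68 × 0.99402 × 4 × 1 = 202.8 kips.
Bearing (0.3125 in plate, F_u = 65 ksi): end bolts L_c = 2.75 − 1.25/2 = 2.125, R_n = min(1.2×2.125×0.3125×65, 2.4×1.125×0.3125×65) = 51.797 kips/bolt; interior L_c = 3.5625 − 1.25 = 2.3125, R_n = 54.844 kips/bolt. φR_n = 0.75 × (2×51.797 + 2×54.844) = 160.0 kips.
Block shear: shear path 2×[2.75+1×3.5625] = 2×6.3125 in, A_gv = 3.9453, A_nv = 2×(6.3125 − 1.5×1.3125)×0.3125 = 2.7148 in²; tension across gage: (3.125 − 1×1.3125)×0.3125 = 0.56641 in². R_n = min(0.6×65×2.7148, 0.6×50×3.9453) + 1.0×65×0.56641 = min(105.88, 118.36) + 36.817 = 142.7 kips. φR_n = 0.75 × 142.7 = 107.0 kips.
Tension yield (gross): A_g = 10.5625×0.3125 = 3.3008 in². φR_n = 0.90 × 50 × 3.3008 = 148.5 kips.
Governing: min(202.8, 160.0, 107.0, 148.5) = 107.0 kips → block shear.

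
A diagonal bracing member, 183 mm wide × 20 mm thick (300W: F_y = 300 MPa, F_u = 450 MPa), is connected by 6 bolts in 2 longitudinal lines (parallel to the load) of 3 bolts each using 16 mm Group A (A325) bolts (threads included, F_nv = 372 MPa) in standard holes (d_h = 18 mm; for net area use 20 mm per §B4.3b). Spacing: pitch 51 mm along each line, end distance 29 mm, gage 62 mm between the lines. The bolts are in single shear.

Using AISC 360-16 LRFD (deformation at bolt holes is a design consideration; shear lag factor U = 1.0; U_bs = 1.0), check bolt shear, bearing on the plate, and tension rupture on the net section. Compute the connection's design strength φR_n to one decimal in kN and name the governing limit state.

336.6 kN (bolt shear governs)

Bolt shear: A_b = π(16)²/4 = 201.06 mm². φR_n = 0.75 × 372 × 201.06 × 6 × 1 = 336.6 kN.
Bearing (20 mm plate, F_u = 450 MPa): end bolts L_c = 29 − 18/2 = 20, R_n = min(1.2×20×20×450, 2.4×16×20×450) = 216 kN/bolt; interior L_c = 51 − 18 = 33, R_n = 345.6 kN/bolt. φR_n = 0.75 × (2×216 + 4×345.6) = 1360.8 kN.
Tension rupture (net): A_n = (183 − 2×20)×20 = 2860 mm² (U = 1.0, A_e = A_n). φR_n = 0.75 × 450 × 2860 = 965.3 kN.
Governing: min(336.6, 1360.8, 965.3) = 336.6 kN → bolt shear.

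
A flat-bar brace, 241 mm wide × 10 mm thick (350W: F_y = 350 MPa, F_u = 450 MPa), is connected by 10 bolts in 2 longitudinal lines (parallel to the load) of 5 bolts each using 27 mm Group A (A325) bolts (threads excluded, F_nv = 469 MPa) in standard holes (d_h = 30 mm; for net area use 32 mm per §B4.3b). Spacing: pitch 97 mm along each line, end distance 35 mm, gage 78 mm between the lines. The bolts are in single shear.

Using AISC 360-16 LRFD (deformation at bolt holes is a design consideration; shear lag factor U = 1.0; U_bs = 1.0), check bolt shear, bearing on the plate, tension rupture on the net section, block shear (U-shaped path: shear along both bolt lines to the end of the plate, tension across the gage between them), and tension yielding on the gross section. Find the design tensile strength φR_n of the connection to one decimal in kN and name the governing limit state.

597.4 kN (net-section rupture governs)

Bolt shear: A_b = π(27)²/4 = 572.56 mm². φR_n = 0.75 × 469 × 572.56 × 10 × 1 = 2014.0 kN.
Bearing (10 mm plate, F_u = 450 MPa): end bolts L_c = 35 − 30/2 = 20, R_n = min(1.2×20×10×450, 2.4×27×10×450) = 108 kN/bolt; interior L_c = 97 − 30 = 67, R_n = 291.6 kN/bolt. φR_n = 0.75 × (2×108 + 8×291.6) = 1911.6 kN.
Tension rupture (net): A_n = (241 − 2×32)×10 = 1770 mm² (U = 1.0, A_e = A_n). φR_n = 0.75 × 450 × 1770 = 597.4 kN.
Block shear: shear path 2×[35+4×97] = 2×423 mm, A_gv = 8460, A_nv = 2×(423 − 4.5×32)×10 = 5580 mm²; tension across gage: (78 − 1×32)×10 = 460 mm². R_n = min(0.6×450×5580, 0.6×350×8460) + 1.0×450×460 = min(1506.6, 1776.6) + 207 = 1713.6 kN. φR_n = 0.75 × 1713.6 = 1285.2 kN.
Tension yield (gross): A_g = 241×10 = 2410 mm². φR_n = 0.90 × 350 × 2410 = 759.2 kN.
Governing: min(2014.0, 1911.6, 597.4, 1285.2, 759.2) = 597.4 kN → net-section rupture.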